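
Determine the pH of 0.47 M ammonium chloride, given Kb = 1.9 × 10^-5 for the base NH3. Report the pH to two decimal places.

NH4+ is the conjugate acid of the weak base NH3.
Ka = Kw/Kb = 1.0×10^-14 / 1.9 × 10^-5 = 5.26 × 10^-10
Ka = x²/(0.47 − x) = 5.26 × 10^-10
Assume x ≪ 0.47: x ≈ √(5.26 × 10^-10 × 0.47) = 1.57 × 10^-5 M
pH = −log(1.57 × 10^-5) = 4.80

pH = 4.80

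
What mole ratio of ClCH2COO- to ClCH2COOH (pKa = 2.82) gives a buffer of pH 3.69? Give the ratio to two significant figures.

ratio = 7.4

pH = pKa + log(r) ⇒ log(r) = 3.69 − 2.82 = +0.87
r = [ClCH2COO-]/[ClCH2COOH] = 10^(+0.87) = 7.41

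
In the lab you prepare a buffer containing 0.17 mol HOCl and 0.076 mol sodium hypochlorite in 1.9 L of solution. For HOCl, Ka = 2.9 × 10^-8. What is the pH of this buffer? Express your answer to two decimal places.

pKa = −log(2.9 × 10^-8) = 7.538
Henderson–Hasselbalch: pH = pKa + log([OCl-]/[HOCl]) = 7.538 + log(0.076/0.17)
pH = 7.538 + (-0.350) = 7.19

pH = 7.19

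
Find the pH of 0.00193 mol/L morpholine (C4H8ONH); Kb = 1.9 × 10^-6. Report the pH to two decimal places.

pH = 9.78

C4H8ONH + H2O ⇌ C4H8ONH2+ + OH-
Kb = [OH-]²/(0.00193 − [OH-]) = 1.9 × 10^-6
Assume [OH-] ≪ 0.00193: [OH-] ≈ √(1.9 × 10^-6 × 0.00193) = 6.06 × 10^-5 M
pOH = −log(6.06 × 10^-5) = 4.22; pH = 14.00 − 4.22 = 9.78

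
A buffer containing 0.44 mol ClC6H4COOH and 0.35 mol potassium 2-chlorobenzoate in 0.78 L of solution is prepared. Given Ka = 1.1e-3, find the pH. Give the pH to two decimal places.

pH = 2.86

pKa = −log(1.1 × 10^-3) = 2.959
pH = pKa + log([A⁻]/[HA]) = 2.959 + log(0.35/0.44)
pH = 2.959 + (-0.099) = 2.86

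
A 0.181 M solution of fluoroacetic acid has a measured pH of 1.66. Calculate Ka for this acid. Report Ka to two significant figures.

[H+] = 10^(-1.66) = 2.19 × 10^-2 M
At equilibrium [HA] = 0.181 − 2.19 × 10^-2 = 1.59 × 10^-1 M
Ka = [H+][A-]/[HA] = (2.19 × 10^-2)² / 1.59 × 10^-1 = 3.0 × 10^-3

Ka = 3.0 × 10^-3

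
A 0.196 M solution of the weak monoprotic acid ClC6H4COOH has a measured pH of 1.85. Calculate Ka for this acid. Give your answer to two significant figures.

[H+] = 10^(-1.85) = 1.41 × 10^-2 M
At equilibrium [HA] = 0.196 − 1.41 × 10^-2 = 1.82 × 10^-1 M
Ka = [H+][A-]/[HA] = (1.41 × 10^-2)² / 1.82 × 10^-1 = 1.1 × 10^-3

Ka = 1.1 × 10^-3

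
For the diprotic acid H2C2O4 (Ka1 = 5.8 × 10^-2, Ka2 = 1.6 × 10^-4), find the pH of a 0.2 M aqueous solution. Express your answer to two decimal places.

pH = 1.08

Ka1 ≫ Ka2, so treat the first dissociation as the only significant source of H+.
Ka1 = x²/(0.2 − x) = 5.8 × 10^-2
Solving the quadratic: x = (−Ka1 + √(Ka1² + 4·Ka1·C₀))/2 = 8.25 × 10^-2 M
pH = −log(8.25 × 10^-2) = 1.08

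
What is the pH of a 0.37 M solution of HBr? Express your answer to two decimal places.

pH = 0.43

HBr is a strong acid and dissociates completely, so [H+] = 0.37 M.
pH = -log(0.37) = 0.43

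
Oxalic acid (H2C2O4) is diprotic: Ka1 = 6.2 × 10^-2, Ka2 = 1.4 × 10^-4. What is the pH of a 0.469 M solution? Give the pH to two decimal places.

pH = 0.85

Since Ka1 ≫ Ka2, the first ionization dominates [H+].
Ka1 = x²/(0.469 − x) = 6.2 × 10^-2
Solving the quadratic: x = (−Ka1 + √(Ka1² + 4·Ka1·C₀))/2 = 1.42 × 10^-1 M
pH = −log(1.42 × 10^-1) = 0.85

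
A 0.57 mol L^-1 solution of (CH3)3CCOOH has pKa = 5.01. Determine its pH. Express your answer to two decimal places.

pH = 2.63

(CH3)3CCOOH ⇌ (CH3)3CCOO- + H+
Ka = 10^(−5.01) = 9.77 × 10^-6
Ka = x²/(0.57 − x) = 9.77 × 10^-6
Since Ka ≪ C₀, x ≈ √(Ka·C₀) = 2.36 × 10^-3 M.
pH = −log[H+] = −log(2.36 × 10^-3) = 2.63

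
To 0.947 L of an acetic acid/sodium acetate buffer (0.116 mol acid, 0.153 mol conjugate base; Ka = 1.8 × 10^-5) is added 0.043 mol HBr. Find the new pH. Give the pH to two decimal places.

Added H+ converts CH3COO- to CH3COOH: CH3COOH → 0.159 mol, CH3COO- → 0.11 mol.
pKa = −log(1.8 × 10^-5) = 4.745
Henderson–Hasselbalch with mole ratio 0.11/0.159: pH = 4.745 + (-0.160)

pH = 4.58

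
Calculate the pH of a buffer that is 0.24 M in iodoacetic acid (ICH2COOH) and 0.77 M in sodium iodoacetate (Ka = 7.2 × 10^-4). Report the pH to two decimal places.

pKa = −log(7.2 × 10^-4) = 3.143
Using pH = pKa + log([base]/[acid]) with [base]/[acid] = 0.77/0.24:
pH = 3.143 + (+0.506) = 3.65

pH = 3.65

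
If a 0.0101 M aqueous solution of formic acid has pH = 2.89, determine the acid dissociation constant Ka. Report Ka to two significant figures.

Ka = 1.9 × 10^-4

[H+] = 10^(-2.89) = 1.29 × 10^-3 M
At equilibrium [HA] = 0.0101 − 1.29 × 10^-3 = 8.81 × 10^-3 M
Ka = [H+][A-]/[HA] = (1.29 × 10^-3)² / 8.81 × 10^-3 = 1.9 × 10^-4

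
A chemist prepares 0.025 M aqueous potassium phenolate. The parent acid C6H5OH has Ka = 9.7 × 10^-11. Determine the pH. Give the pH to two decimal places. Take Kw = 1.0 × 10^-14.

C6H5O- is the conjugate base of the weak acid C6H5OH.
Kb = Kw/Ka = 1.0×10^-14 / 9.7 × 10^-11 = 1.03 × 10^-4
Kb = [OH-]²/(0.025 − [OH-]) = 1.03 × 10^-4
[OH-] is not negligible relative to C₀; solve [OH-]² + 0.000103·[OH-] − 2.57e-06 = 0.
[OH-] = [−0.000103 + √(0.000103² + 1.03e-05)]/2 = 1.55 × 10^-3 M
pOH = −log(1.55 × 10^-3) = 2.81; pH = 14.00 − 2.81 = 11.19

pH = 11.19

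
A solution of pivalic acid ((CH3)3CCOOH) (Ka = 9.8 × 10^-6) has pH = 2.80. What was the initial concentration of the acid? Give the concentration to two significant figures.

[H+] = 10^(-2.80) = 1.58 × 10^-3 M = x
Ka = x²/(C₀ − x) ⇒ C₀ = x + x²/Ka
C₀ = 1.58 × 10^-3 + (1.58 × 10^-3)²/(9.8 × 10^-6) = 2.56 × 10^-1 M

C₀ = 2.6 × 10^-1 M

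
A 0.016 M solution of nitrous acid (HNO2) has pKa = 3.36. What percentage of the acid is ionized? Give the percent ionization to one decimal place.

15.2%

HNO2 ⇌ NO2- + H+; let x = [H+] at equilibrium.
Ka = 10^(−3.36) = 4.37 × 10^-4
Ka = x²/(C₀ − x); solving the quadratic gives x = 2.43 × 10^-3 M.
% ionization = x/C₀ × 100% = 2.43 × 10^-3/0.016 × 100% = 15.2%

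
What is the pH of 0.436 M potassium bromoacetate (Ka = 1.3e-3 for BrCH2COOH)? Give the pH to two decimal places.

pH = 8.26

BrCH2COO- is the conjugate base of the weak acid BrCH2COOH.
Kb = Kw/Ka = 1.0×10^-14 / 1.3 × 10^-3 = 7.69 × 10^-12
From the ICE table, Kb = [OH-]²/(0.436 − [OH-]) = 7.69 × 10^-12.
Assume [OH-] ≪ 0.436: [OH-] ≈ √(7.69 × 10^-12 × 0.436) = 1.83 × 10^-6 M
([OH-]/C₀ = 0.00042% < 5%, so the approximation holds.)
pOH = −log(1.83 × 10^-6) = 5.74; pH = 14.00 − 5.74 = 8.26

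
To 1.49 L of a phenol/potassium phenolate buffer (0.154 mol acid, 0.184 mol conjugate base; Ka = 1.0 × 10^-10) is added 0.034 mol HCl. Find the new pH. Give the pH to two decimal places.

pH = 9.90

Added H+ converts C6H5O- to C6H5OH: C6H5OH → 0.188 mol, C6H5O- → 0.15 mol.
pKa = −log(1.0 × 10^-10) = 10.000
pH = pKa + log([A⁻]/[HA]) = 10.000 + log(0.15/0.188) = 10.000 -0.098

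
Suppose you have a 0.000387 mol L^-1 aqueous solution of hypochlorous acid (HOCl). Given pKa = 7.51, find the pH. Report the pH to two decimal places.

pH = 5.46

HOCl ⇌ OCl- + H+
Ka = 10^(−7.51) = 3.09 × 10^-8
Ka = x²/(0.000387 − x) = 3.09 × 10^-8
Since Ka ≪ C₀, x ≈ √(Ka·C₀) = 3.46 × 10^-6 M.
(x/C₀ = 0.89% < 5%, so the approximation holds.)
pH = −log(3.46 × 10^-6) = 5.46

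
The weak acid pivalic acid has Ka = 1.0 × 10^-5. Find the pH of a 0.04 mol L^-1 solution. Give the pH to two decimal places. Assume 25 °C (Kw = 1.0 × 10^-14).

pH = 3.20

(CH3)3CCOOH ⇌ (CH3)3CCOO- + H+
From the ICE table, Ka = [H+]²/(0.04 − [H+]) = 1.0 × 10^-5.
Neglecting [H+] in the denominator: [H+] = √(1.0 × 10^-5 × 0.04) = 6.32 × 10^-4 M
Check: 1.6% ionized — well under 5%, approximation valid.
pH = −log[H+] = −log(6.32 × 10^-4) = 3.20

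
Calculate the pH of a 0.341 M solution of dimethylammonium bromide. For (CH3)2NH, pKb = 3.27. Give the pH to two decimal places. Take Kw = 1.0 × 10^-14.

(CH3)2NH2+ is the conjugate acid of the weak base (CH3)2NH.
Kb = 10^(−3.27) = 5.37 × 10^-4
Ka = Kw/Kb = 1.0×10^-14 / 5.37 × 10^-4 = 1.86 × 10^-11
Ka = [H+]²/(0.341 − [H+]) = 1.86 × 10^-11
Since Ka ≪ C₀, [H+] ≈ √(Ka·C₀) = 2.52 × 10^-6 M.
Check: 0.00074% ionized — well under 5%, approximation valid.
pH = −log[H+] = −log(2.52 × 10^-6) = 5.60

pH = 5.60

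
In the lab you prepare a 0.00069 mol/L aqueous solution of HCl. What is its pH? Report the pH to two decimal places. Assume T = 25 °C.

HCl is a strong acid and dissociates completely, so [H+] = 0.00069 M.
pH = -log(0.00069) = 3.16

pH = 3.16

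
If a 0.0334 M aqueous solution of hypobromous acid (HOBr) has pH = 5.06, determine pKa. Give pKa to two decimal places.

pKa = 8.64

[H+] = 10^(-5.06) = 8.71 × 10^-6 M
At equilibrium [HA] = 0.0334 − 8.71 × 10^-6 = 3.34 × 10^-2 M
Ka = [H+][A-]/[HA] = (8.71 × 10^-6)² / 3.34 × 10^-2 = 2.27 × 10^-9
pKa = -log(2.27 × 10^-9) = 8.64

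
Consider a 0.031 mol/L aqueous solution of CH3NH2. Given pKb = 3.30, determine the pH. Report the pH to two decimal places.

pH = 11.57

CH3NH2 + H2O ⇌ CH3NH3+ + OH-
Kb = 10^(−3.30) = 5.01 × 10^-4
Kb = [OH-]²/(0.031 − [OH-]) = 5.01 × 10^-4
Here C₀/Kb ≈ 61.9, so the small-[OH-] approximation fails. Use the quadratic:
[OH-] = (−Kb + √(Kb² + 4·Kb·C₀))/2 = 3.70 × 10^-3 M
pOH = 2.43, so pH = 14.00 − pOH = 11.57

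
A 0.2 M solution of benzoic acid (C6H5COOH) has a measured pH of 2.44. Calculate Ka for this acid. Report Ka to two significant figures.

[H+] = 10^(-2.44) = 3.63 × 10^-3 M
At equilibrium [HA] = 0.2 − 3.63 × 10^-3 = 1.96 × 10^-1 M
Ka = [H+][A-]/[HA] = (3.63 × 10^-3)² / 1.96 × 10^-1 = 6.7 × 10^-5

Ka = 6.7 × 10^-5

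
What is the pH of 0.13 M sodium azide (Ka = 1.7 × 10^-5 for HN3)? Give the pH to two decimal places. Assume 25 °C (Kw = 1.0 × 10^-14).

pH = 8.94

N3- is the conjugate base of the weak acid HN3.
Kb = Kw/Ka = 1.0×10^-14 / 1.7 × 10^-5 = 5.88 × 10^-10
From the ICE table, Kb = x²/(0.13 − x) = 5.88 × 10^-10.
Assume x ≪ 0.13: x ≈ √(5.88 × 10^-10 × 0.13) = 8.74 × 10^-6 M
(x/C₀ = 0.0067% < 5%, so the approximation holds.)
pOH = −log(8.74 × 10^-6) = 5.06; pH = 14.00 − 5.06 = 8.94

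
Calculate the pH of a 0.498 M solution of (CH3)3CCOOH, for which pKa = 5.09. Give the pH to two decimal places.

(CH3)3CCOOH ⇌ (CH3)3CCOO- + H+
Ka = 10^(−5.09) = 8.13 × 10^-6
Let x = [H+] at equilibrium. Ka = x²/(0.498 − x).
Since Ka ≪ C₀, x ≈ √(Ka·C₀) = 2.01 × 10^-3 M.
(x/C₀ = 0.4% < 5%, so the approximation holds.)
pH = −log[H+] = −log(2.01 × 10^-3) = 2.70

pH = 2.70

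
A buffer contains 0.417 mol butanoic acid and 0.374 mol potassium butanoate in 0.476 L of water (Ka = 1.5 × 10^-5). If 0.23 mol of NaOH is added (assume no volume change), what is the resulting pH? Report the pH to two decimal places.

After neutralization: n(CH3(CH2)2COOH) = 0.187 mol, n(CH3(CH2)2COO-) = 0.604 mol.
pKa = −log(1.5 × 10^-5) = 4.824
pH = pKa + log(n_CH3(CH2)2COO-/n_CH3(CH2)2COOH) = 4.824 + log(0.604/0.187) = 4.824 + (+0.509)

pH = 5.33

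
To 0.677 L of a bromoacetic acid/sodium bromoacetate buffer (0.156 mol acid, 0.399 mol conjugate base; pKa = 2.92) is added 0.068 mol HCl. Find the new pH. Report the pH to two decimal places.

After neutralization: n(BrCH2COOH) = 0.224 mol, n(BrCH2COO-) = 0.331 mol.
pH = pKa + log(n_BrCH2COO-/n_BrCH2COOH) = 2.92 + log(0.331/0.224) = 2.92 + (+0.170)

pH = 3.09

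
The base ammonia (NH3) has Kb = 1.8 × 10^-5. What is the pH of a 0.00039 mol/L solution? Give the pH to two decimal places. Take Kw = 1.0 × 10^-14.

pH = 9.88

NH3 + H2O ⇌ NH4+ + OH-
Kb = x²/(0.00039 − x) = 1.8 × 10^-5
x is not negligible relative to C₀; solve x² + 1.8e-05·x − 7.02e-09 = 0.
x = (−Kb + √(Kb² + 4·Kb·C₀))/2 = 7.53 × 10^-5 M
pOH = −log(7.53 × 10^-5) = 4.12; pH = 14.00 − 4.12 = 9.88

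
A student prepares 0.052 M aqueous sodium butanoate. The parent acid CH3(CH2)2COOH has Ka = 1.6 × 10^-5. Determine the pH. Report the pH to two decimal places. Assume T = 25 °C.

pH = 8.76

CH3(CH2)2COO- is the conjugate base of the weak acid CH3(CH2)2COOH.
Kb = Kw/Ka = 1.0×10^-14 / 1.6 × 10^-5 = 6.25 × 10^-10
From the ICE table, Kb = [OH-]²/(0.052 − [OH-]) = 6.25 × 10^-10.
Assume [OH-] ≪ 0.052: [OH-] ≈ √(6.25 × 10^-10 × 0.052) = 5.70 × 10^-6 M
pOH = −log(5.70 × 10^-6) = 5.24; pH = 14.00 − 5.24 = 8.76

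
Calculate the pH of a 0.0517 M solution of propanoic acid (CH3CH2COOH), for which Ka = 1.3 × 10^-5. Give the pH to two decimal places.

CH3CH2COOH ⇌ CH3CH2COO- + H+
Ka = [H+]²/(0.0517 − [H+]) = 1.3 × 10^-5
Since Ka ≪ C₀, [H+] ≈ √(Ka·C₀) = 8.20 × 10^-4 M.
pH = −log(8.20 × 10^-4) = 3.09

pH = 3.09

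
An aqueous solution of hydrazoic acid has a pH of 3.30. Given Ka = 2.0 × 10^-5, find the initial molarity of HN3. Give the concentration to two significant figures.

[H+] = 10^(-3.30) = 5.01 × 10^-4 M = x
Ka = x²/(C₀ − x) ⇒ C₀ = x + x²/Ka
C₀ = 5.01 × 10^-4 + (5.01 × 10^-4)²/(2.0 × 10^-5) = 1.31 × 10^-2 M

C₀ = 1.3 × 10^-2 M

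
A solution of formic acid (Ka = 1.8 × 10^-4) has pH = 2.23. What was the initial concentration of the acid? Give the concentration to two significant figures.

C₀ = 2.0 × 10^-1 M

[H+] = 10^(-2.23) = 5.89 × 10^-3 M = x
Ka = x²/(C₀ − x) ⇒ C₀ = x + x²/Ka
C₀ = 5.89 × 10^-3 + (5.89 × 10^-3)²/(1.8 × 10^-4) = 1.99 × 10^-1 M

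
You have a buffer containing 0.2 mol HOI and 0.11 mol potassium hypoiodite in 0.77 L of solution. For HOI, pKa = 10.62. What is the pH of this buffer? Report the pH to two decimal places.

pH = 10.36

Using pH = pKa + log([base]/[acid]) with [base]/[acid] = 0.11/0.2:
pH = 10.62 + (-0.260) = 10.36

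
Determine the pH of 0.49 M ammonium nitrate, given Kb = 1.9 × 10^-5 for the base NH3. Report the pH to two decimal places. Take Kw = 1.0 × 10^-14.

pH = 4.79

NH4+ is the conjugate acid of the weak base NH3.
Ka = Kw/Kb = 1.0×10^-14 / 1.9 × 10^-5 = 5.26 × 10^-10
Ka = x²/(0.49 − x) = 5.26 × 10^-10
Assume x ≪ 0.49: x ≈ √(5.26 × 10^-10 × 0.49) = 1.61 × 10^-5 M
Check: 0.0033% ionized — well under 5%, approximation valid.
pH = −log[H+] = −log(1.61 × 10^-5) = 4.79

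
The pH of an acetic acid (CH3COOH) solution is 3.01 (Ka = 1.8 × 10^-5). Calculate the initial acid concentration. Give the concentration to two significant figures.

[H+] = 10^(-3.01) = 9.77 × 10^-4 M = x
Ka = x²/(C₀ − x) ⇒ C₀ = x + x²/Ka
C₀ = 9.77 × 10^-4 + (9.77 × 10^-4)²/(1.8 × 10^-5) = 5.40 × 10^-2 M

C₀ = 5.4 × 10^-2 M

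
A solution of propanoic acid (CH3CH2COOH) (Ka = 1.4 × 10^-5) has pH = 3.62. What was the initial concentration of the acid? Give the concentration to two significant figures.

[H+] = 10^(-3.62) = 2.40 × 10^-4 M = x
Ka = x²/(C₀ − x) ⇒ C₀ = x + x²/Ka
C₀ = 2.40 × 10^-4 + (2.40 × 10^-4)²/(1.4 × 10^-5) = 4.35 × 10^-3 M

C₀ = 4.4 × 10^-3 M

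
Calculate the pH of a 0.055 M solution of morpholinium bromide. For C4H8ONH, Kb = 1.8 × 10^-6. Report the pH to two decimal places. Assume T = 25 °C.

pH = 4.76

C4H8ONH2+ is the conjugate acid of the weak base C4H8ONH.
Ka = Kw/Kb = 1.0×10^-14 / 1.8 × 10^-6 = 5.56 × 10^-9
Let x = [H+] at equilibrium. Ka = x²/(0.055 − x).
Assume x ≪ 0.055: x ≈ √(5.56 × 10^-9 × 0.055) = 1.75 × 10^-5 M
Check: 0.032% ionized — well under 5%, approximation valid.
pH = −log[H+] = −log(1.75 × 10^-5) = 4.76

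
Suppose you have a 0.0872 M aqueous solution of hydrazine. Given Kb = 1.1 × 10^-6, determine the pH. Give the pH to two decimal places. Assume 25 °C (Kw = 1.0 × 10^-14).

pH = 10.49

N2H4 + H2O ⇌ N2H5+ + OH-
Kb = x²/(0.0872 − x) = 1.1 × 10^-6
Since Kb ≪ C₀, x ≈ √(Kb·C₀) = 3.10 × 10^-4 M.
pOH = 3.51, so pH = 14.00 − pOH = 10.49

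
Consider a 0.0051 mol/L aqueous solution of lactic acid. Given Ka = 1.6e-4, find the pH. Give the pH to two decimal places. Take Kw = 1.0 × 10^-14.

CH3CH(OH)COOH ⇌ CH3CH(OH)COO- + H+
From the ICE table, Ka = [H+]²/(0.0051 − [H+]) = 1.6 × 10^-4.
The 5% rule fails; solving [H+]² + Ka·[H+] − Ka·C₀ = 0 exactly:
[H+] = (−Ka + √(Ka² + 4·Ka·C₀))/2 = 8.27 × 10^-4 M
pH = −log(8.27 × 10^-4) = 3.08

pH = 3.08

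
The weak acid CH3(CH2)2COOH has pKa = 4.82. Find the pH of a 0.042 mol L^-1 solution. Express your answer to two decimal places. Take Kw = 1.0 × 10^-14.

pH = 3.10

CH3(CH2)2COOH ⇌ CH3(CH2)2COO- + H+
Ka = 10^(−4.82) = 1.51 × 10^-5
Ka = [H+]²/(0.042 − [H+]) = 1.51 × 10^-5
Assume [H+] ≪ 0.042: [H+] ≈ √(1.51 × 10^-5 × 0.042) = 7.96 × 10^-4 M
pH = −log(7.96 × 10^-4) = 3.10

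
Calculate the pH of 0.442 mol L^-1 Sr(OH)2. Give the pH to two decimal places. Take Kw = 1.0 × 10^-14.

pH = 13.95

Sr(OH)2 is a strong base (each formula unit releases 2 OH-); [OH-] = 0.884 M.
pOH = -log(0.884) = 0.05
pH = 14.00 - 0.05 = 13.95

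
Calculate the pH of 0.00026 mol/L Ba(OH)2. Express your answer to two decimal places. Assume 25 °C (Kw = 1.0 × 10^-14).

pH = 10.72

Ba(OH)2 is a strong base (each formula unit releases 2 OH-); [OH-] = 0.00052 M.
pOH = -log(0.00052) = 3.28
pH = 14.00 - 3.28 = 10.72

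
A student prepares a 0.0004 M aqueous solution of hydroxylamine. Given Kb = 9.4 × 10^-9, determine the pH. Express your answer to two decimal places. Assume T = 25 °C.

pH = 8.29

NH2OH + H2O ⇌ NH3OH+ + OH-
From the ICE table, Kb = [OH-]²/(0.0004 − [OH-]) = 9.4 × 10^-9.
Neglecting [OH-] in the denominator: [OH-] = √(9.4 × 10^-9 × 0.0004) = 1.94 × 10^-6 M
pOH = −log(1.94 × 10^-6) = 5.71; pH = 14.00 − 5.71 = 8.29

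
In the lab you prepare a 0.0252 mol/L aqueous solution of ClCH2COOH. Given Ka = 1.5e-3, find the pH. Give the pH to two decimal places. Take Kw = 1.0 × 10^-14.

ClCH2COOH ⇌ ClCH2COO- + H+
From the ICE table, Ka = x²/(0.0252 − x) = 1.5 × 10^-3.
Here C₀/Ka ≈ 16.8, so the small-x approximation fails. Use the quadratic:
x = [−0.0015 + √(0.0015² + 0.000151)]/2 = 5.44 × 10^-3 M
pH = −log(5.44 × 10^-3) = 2.26

pH = 2.26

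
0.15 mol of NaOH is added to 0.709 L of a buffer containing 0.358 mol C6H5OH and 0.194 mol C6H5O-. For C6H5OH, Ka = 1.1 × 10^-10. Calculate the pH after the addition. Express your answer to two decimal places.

OH- converts C6H5OH to C6H5O-: C6H5OH → 0.208 mol, C6H5O- → 0.344 mol.
pKa = −log(1.1 × 10^-10) = 9.959
pH = pKa + log(n_C6H5O-/n_C6H5OH) = 9.959 + log(0.344/0.208) = 9.959 + (+0.218)

pH = 10.18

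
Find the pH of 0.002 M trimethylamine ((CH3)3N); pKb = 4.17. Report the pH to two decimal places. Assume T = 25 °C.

(CH3)3N + H2O ⇌ (CH3)3NH+ + OH-
Kb = 10^(−4.17) = 6.76 × 10^-5
Kb = [OH-]²/(0.002 − [OH-]) = 6.76 × 10^-5
[OH-] is not negligible relative to C₀; solve [OH-]² + 6.76e-05·[OH-] − 1.35e-07 = 0.
[OH-] = [−6.76e-05 + √(6.76e-05² + 5.41e-07)]/2 = 3.35 × 10^-4 M
pOH = −log(3.35 × 10^-4) = 3.47; pH = 14.00 − 3.47 = 10.53

pH = 10.53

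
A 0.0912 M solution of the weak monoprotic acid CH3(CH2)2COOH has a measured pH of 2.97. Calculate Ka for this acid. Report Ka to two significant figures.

[H+] = 10^(-2.97) = 1.07 × 10^-3 M
At equilibrium [HA] = 0.0912 − 1.07 × 10^-3 = 9.01 × 10^-2 M
Ka = [H+][A-]/[HA] = (1.07 × 10^-3)² / 9.01 × 10^-2 = 1.3 × 10^-5

Ka = 1.3 × 10^-5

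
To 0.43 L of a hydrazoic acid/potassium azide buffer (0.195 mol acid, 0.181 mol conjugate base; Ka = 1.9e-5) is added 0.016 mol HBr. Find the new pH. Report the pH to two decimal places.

Added H+ converts N3- to HN3: HN3 → 0.211 mol, N3- → 0.165 mol.
pKa = −log(1.9 × 10^-5) = 4.721
pH = pKa + log(n_N3-/n_HN3) = 4.721 + log(0.165/0.211) = 4.721 + (-0.107)

pH = 4.61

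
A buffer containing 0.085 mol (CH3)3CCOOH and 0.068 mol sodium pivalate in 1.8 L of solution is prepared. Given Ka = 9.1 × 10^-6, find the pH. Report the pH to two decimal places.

pH = 4.94

pKa = −log(9.1 × 10^-6) = 5.041
Henderson–Hasselbalch: pH = pKa + log([(CH3)3CCOO-]/[(CH3)3CCOOH]) = 5.041 + log(0.068/0.085)
pH = 5.041 + (-0.097) = 4.94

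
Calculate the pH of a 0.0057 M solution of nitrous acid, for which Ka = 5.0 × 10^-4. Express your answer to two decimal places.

HNO2 ⇌ NO2- + H+
From the ICE table, Ka = x²/(0.0057 − x) = 5.0 × 10^-4.
The 5% rule fails; solving x² + Ka·x − Ka·C₀ = 0 exactly:
x = [−0.0005 + √(0.0005² + 1.14e-05)]/2 = 1.46 × 10^-3 M
pH = −log(1.46 × 10^-3) = 2.84

pH = 2.84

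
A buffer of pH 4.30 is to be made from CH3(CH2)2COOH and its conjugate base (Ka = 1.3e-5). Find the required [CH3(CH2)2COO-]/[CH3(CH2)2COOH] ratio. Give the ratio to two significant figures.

ratio = 0.26

pKa = -log(1.3 × 10^-5) = 4.886
pH = pKa + log(r) ⇒ log(r) = 4.30 − 4.886 = -0.586
r = [CH3(CH2)2COO-]/[CH3(CH2)2COOH] = 10^(-0.586) = 0.259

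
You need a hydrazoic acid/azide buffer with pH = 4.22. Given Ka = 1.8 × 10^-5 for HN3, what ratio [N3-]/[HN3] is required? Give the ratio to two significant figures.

pKa = -log(1.8 × 10^-5) = 4.745
pH = pKa + log(r) ⇒ log(r) = 4.22 − 4.745 = -0.525
r = [N3-]/[HN3] = 10^(-0.525) = 0.299

ratio = 0.30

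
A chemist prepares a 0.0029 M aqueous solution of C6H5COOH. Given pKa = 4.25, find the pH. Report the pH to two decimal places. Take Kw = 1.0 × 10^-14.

C6H5COOH ⇌ C6H5COO- + H+
Ka = 10^(−4.25) = 5.62 × 10^-5
From the ICE table, Ka = x²/(0.0029 − x) = 5.62 × 10^-5.
x is not negligible relative to C₀; solve x² + 5.62e-05·x − 1.63e-07 = 0.
x = [−5.62e-05 + √(5.62e-05² + 6.52e-07)]/2 = 3.77 × 10^-4 M
pH = −log(3.77 × 10^-4) = 3.42

pH = 3.42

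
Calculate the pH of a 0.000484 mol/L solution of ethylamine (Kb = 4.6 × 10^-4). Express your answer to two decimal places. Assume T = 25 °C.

C2H5NH2 + H2O ⇌ C2H5NH3+ + OH-
Kb = [OH-]²/(0.000484 − [OH-]) = 4.6 × 10^-4
Here C₀/Kb ≈ 1.05, so the small-[OH-] approximation fails. Use the quadratic:
[OH-] = (−Kb + √(Kb² + 4·Kb·C₀))/2 = 2.95 × 10^-4 M
pOH = −log(2.95 × 10^-4) = 3.53; pH = 14.00 − 3.53 = 10.47

pH = 10.47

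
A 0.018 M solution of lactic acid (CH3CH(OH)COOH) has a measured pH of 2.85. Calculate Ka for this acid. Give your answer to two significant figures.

Ka = 1.2 × 10^-4

[H+] = 10^(-2.85) = 1.41 × 10^-3 M
At equilibrium [HA] = 0.018 − 1.41 × 10^-3 = 1.66 × 10^-2 M
Ka = [H+][A-]/[HA] = (1.41 × 10^-3)² / 1.66 × 10^-2 = 1.2 × 10^-4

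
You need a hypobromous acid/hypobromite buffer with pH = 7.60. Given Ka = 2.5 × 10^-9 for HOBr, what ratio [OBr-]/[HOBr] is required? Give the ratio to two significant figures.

ratio = 0.10

pKa = -log(2.5 × 10^-9) = 8.602
pH = pKa + log(r) ⇒ log(r) = 7.60 − 8.602 = -1.002
r = [OBr-]/[HOBr] = 10^(-1.002) = 0.0995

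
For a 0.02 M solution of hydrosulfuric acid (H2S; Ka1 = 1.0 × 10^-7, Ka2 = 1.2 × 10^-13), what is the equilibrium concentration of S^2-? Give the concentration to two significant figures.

1.2 × 10^-13 M

First ionization gives [H+] ≈ [HS-] = 4.47 × 10^-5 M.
Second step: Ka2 = [H+][S^2-]/[HS-] ≈ [S^2-] (since [H+] ≈ [HS-]).
So [S^2-] ≈ Ka2.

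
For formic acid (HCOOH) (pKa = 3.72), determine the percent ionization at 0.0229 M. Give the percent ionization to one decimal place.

HCOOH ⇌ HCOO- + H+; let x = [H+] at equilibrium.
Ka = 10^(−3.72) = 1.91 × 10^-4
Ka = x²/(C₀ − x); solving the quadratic gives x = 2.00 × 10^-3 M.
Fraction ionized = 2.00 × 10^-3 / 0.0229 = 0.0873 → 8.7%

8.7%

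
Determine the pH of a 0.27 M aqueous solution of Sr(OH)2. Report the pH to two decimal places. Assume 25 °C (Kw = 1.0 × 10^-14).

pH = 13.73

Sr(OH)2 is a strong base (each formula unit releases 2 OH-); [OH-] = 0.54 M.
pOH = -log(0.54) = 0.27
pH = 14.00 - 0.27 = 13.73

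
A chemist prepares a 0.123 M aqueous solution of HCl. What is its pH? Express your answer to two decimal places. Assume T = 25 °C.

HCl is a strong acid and dissociates completely, so [H+] = 0.123 M.
pH = -log(0.123) = 0.91

pH = 0.91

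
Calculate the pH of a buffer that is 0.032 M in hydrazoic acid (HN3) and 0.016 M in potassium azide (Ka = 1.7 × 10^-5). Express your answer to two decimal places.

pKa = −log(1.7 × 10^-5) = 4.770
pH = pKa + log([A⁻]/[HA]) = 4.770 + log(0.016/0.032)
pH = 4.770 + (-0.301) = 4.47

pH = 4.47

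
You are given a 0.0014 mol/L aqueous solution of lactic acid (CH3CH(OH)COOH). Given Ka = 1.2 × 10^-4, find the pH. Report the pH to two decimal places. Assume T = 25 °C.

pH = 3.45

CH3CH(OH)COOH ⇌ CH3CH(OH)COO- + H+
Ka = [H+]²/(0.0014 − [H+]) = 1.2 × 10^-4
Here C₀/Ka ≈ 11.7, so the small-[H+] approximation fails. Use the quadratic:
[H+] = (−Ka + √(Ka² + 4·Ka·C₀))/2 = 3.54 × 10^-4 M
pH = −log[H+] = −log(3.54 × 10^-4) = 3.45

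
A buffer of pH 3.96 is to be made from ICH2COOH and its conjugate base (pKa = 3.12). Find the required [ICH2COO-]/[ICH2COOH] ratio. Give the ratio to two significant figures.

pH = pKa + log(r) ⇒ log(r) = 3.96 − 3.12 = +0.84
r = [ICH2COO-]/[ICH2COOH] = 10^(+0.84) = 6.92

ratio = 6.9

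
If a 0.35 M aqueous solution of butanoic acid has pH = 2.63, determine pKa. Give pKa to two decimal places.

[H+] = 10^(-2.63) = 2.34 × 10^-3 M
At equilibrium [HA] = 0.35 − 2.34 × 10^-3 = 3.48 × 10^-1 M
Ka = [H+][A-]/[HA] = (2.34 × 10^-3)² / 3.48 × 10^-1 = 1.57 × 10^-5
pKa = -log(1.57 × 10^-5) = 4.80

pKa = 4.80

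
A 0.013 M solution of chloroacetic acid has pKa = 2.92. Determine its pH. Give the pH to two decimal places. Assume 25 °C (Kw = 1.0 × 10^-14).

pH = 2.47

ClCH2COOH ⇌ ClCH2COO- + H+
Ka = 10^(−2.92) = 1.20 × 10^-3
Let x = [H+] at equilibrium. Ka = x²/(0.013 − x).
x is not negligible relative to C₀; solve x² + 0.0012·x − 1.56e-05 = 0.
x = [−0.0012 + √(0.0012² + 6.24e-05)]/2 = 3.39 × 10^-3 M
pH = −log(3.39 × 10^-3) = 2.47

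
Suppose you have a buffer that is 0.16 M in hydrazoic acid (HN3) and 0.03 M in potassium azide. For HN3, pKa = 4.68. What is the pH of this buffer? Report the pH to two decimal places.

Henderson–Hasselbalch: pH = pKa + log([N3-]/[HN3]) = 4.68 + log(0.03/0.16)
pH = 4.68 + (-0.727) = 3.95

pH = 3.95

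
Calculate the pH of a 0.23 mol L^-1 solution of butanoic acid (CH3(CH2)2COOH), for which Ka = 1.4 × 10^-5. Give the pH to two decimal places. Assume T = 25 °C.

pH = 2.75

CH3(CH2)2COOH ⇌ CH3(CH2)2COO- + H+
Ka = x²/(0.23 − x) = 1.4 × 10^-5
Assume x ≪ 0.23: x ≈ √(1.4 × 10^-5 × 0.23) = 1.79 × 10^-3 M
pH = −log(1.79 × 10^-3) = 2.75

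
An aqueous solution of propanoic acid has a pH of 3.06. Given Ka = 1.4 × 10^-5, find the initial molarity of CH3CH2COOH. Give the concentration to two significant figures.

[H+] = 10^(-3.06) = 8.71 × 10^-4 M = x
Ka = x²/(C₀ − x) ⇒ C₀ = x + x²/Ka
C₀ = 8.71 × 10^-4 + (8.71 × 10^-4)²/(1.4 × 10^-5) = 5.51 × 10^-2 M

C₀ = 5.5 × 10^-2 M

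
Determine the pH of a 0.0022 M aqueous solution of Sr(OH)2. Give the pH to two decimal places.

pH = 11.64

Sr(OH)2 is a strong base (each formula unit releases 2 OH-); [OH-] = 0.0044 M.
pOH = -log(0.0044) = 2.36
pH = 14.00 - 2.36 = 11.64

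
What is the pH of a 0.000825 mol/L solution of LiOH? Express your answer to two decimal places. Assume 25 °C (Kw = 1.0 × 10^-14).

pH = 10.92

LiOH is a strong base; [OH-] = 0.000825 M.
pOH = -log(0.000825) = 3.08
pH = 14.00 - 3.08 = 10.92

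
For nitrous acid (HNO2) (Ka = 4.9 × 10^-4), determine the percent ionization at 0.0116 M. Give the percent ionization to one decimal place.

18.5%

HNO2 ⇌ NO2- + H+; let x = [H+] at equilibrium.
Solve x² + 0.00049x − 5.68e-06 = 0 → x = 2.15 × 10^-3 M
% ionization = x/C₀ × 100% = 2.15 × 10^-3/0.0116 × 100% = 18.5%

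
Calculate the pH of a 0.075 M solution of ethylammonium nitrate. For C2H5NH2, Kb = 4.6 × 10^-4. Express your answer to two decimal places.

pH = 5.89

C2H5NH3+ is the conjugate acid of the weak base C2H5NH2.
Ka = Kw/Kb = 1.0×10^-14 / 4.6 × 10^-4 = 2.17 × 10^-11
Ka = [H+]²/(0.075 − [H+]) = 2.17 × 10^-11
Assume [H+] ≪ 0.075: [H+] ≈ √(2.17 × 10^-11 × 0.075) = 1.28 × 10^-6 M
pH = −log(1.28 × 10^-6) = 5.89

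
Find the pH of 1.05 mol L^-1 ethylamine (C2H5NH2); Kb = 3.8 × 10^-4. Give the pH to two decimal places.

C2H5NH2 + H2O ⇌ C2H5NH3+ + OH-
Kb = [OH-]²/(1.05 − [OH-]) = 3.8 × 10^-4
Assume [OH-] ≪ 1.05: [OH-] ≈ √(3.8 × 10^-4 × 1.05) = 2.00 × 10^-2 M
Check: 1.9% ionized — well under 5%, approximation valid.
pOH = −log(2.00 × 10^-2) = 1.70; pH = 14.00 − 1.70 = 12.30

pH = 12.30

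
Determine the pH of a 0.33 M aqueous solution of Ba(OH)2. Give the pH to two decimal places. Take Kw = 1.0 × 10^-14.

pH = 13.82

Ba(OH)2 is a strong base (each formula unit releases 2 OH-); [OH-] = 0.66 M.
pOH = -log(0.66) = 0.18
pH = 14.00 - 0.18 = 13.82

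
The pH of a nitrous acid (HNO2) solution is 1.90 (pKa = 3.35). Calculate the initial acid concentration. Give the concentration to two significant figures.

[H+] = 10^(-1.90) = 1.26 × 10^-2 M = x
Ka = 10^(−3.35) = 4.47 × 10^-4
Ka = x²/(C₀ − x) ⇒ C₀ = x + x²/Ka
C₀ = 1.26 × 10^-2 + (1.26 × 10^-2)²/(4.47 × 10^-4) = 3.68 × 10^-1 M

C₀ = 3.7 × 10^-1 M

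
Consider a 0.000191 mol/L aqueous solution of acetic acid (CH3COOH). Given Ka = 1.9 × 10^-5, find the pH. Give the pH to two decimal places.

CH3COOH ⇌ CH3COO- + H+
From the ICE table, Ka = [H+]²/(0.000191 − [H+]) = 1.9 × 10^-5.
The 5% rule fails; solving [H+]² + Ka·[H+] − Ka·C₀ = 0 exactly:
[H+] = [−1.9e-05 + √(1.9e-05² + 1.45e-08)]/2 = 5.15 × 10^-5 M
pH = −log(5.15 × 10^-5) = 4.29

pH = 4.29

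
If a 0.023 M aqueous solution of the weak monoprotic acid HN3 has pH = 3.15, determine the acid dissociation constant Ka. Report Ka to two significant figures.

[H+] = 10^(-3.15) = 7.08 × 10^-4 M
At equilibrium [HA] = 0.023 − 7.08 × 10^-4 = 2.23 × 10^-2 M
Ka = [H+][A-]/[HA] = (7.08 × 10^-4)² / 2.23 × 10^-2 = 2.2 × 10^-5

Ka = 2.2 × 10^-5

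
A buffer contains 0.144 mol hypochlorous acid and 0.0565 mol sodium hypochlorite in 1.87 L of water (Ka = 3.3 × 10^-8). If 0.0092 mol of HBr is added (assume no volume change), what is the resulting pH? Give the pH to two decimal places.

pH = 6.97

Added H+ converts OCl- to HOCl: HOCl → 0.153 mol, OCl- → 0.0473 mol.
pKa = −log(3.3 × 10^-8) = 7.481
pH = pKa + log([A⁻]/[HA]) = 7.481 + log(0.0473/0.153) = 7.481 -0.510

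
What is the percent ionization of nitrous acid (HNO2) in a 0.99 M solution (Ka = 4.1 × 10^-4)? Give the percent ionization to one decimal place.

HNO2 ⇌ NO2- + H+; let x = [H+] at equilibrium.
x ≈ √(Ka·C₀) = √(4.1 × 10^-4 × 0.99) = 2.01 × 10^-2 M
% ionization = x/C₀ × 100% = 2.01 × 10^-2/0.99 × 100% = 2.0%

2.0%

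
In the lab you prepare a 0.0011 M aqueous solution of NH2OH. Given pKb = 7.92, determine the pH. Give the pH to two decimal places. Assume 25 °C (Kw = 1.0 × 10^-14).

pH = 8.56

NH2OH + H2O ⇌ NH3OH+ + OH-
Kb = 10^(−7.92) = 1.20 × 10^-8
Kb = x²/(0.0011 − x) = 1.20 × 10^-8
Neglecting x in the denominator: x = √(1.20 × 10^-8 × 0.0011) = 3.63 × 10^-6 M
pOH = 5.44, so pH = 14.00 − pOH = 8.56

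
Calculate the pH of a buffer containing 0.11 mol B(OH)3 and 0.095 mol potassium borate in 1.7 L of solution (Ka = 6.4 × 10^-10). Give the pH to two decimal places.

pH = 9.13

pKa = −log(6.4 × 10^-10) = 9.194
pH = pKa + log([A⁻]/[HA]) = 9.194 + log(0.095/0.11)
pH = 9.194 + (-0.064) = 9.13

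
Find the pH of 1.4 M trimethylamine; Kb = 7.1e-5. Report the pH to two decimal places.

(CH3)3N + H2O ⇌ (CH3)3NH+ + OH-
From the ICE table, Kb = x²/(1.4 − x) = 7.1 × 10^-5.
Since Kb ≪ C₀, x ≈ √(Kb·C₀) = 9.97 × 10^-3 M.
(x/C₀ = 0.71% < 5%, so the approximation holds.)
pOH = −log(9.97 × 10^-3) = 2.00; pH = 14.00 − 2.00 = 12.00

pH = 12.00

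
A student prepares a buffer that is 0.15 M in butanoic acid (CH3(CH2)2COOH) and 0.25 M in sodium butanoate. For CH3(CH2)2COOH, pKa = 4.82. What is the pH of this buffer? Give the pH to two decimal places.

pH = 5.04

pH = pKa + log([A⁻]/[HA]) = 4.82 + log(0.25/0.15)
pH = 4.82 + (+0.222) = 5.04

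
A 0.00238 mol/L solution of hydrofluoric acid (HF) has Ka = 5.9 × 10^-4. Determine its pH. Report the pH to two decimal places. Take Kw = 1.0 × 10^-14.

HF ⇌ F- + H+
Ka = x²/(0.00238 − x) = 5.9 × 10^-4
The 5% rule fails; solving x² + Ka·x − Ka·C₀ = 0 exactly:
x = (−Ka + √(Ka² + 4·Ka·C₀))/2 = 9.26 × 10^-4 M
pH = −log[H+] = −log(9.26 × 10^-4) = 3.03

pH = 3.03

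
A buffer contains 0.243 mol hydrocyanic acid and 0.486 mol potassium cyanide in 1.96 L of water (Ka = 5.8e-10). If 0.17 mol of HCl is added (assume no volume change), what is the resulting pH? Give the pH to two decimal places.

Added H+ converts CN- to HCN: HCN → 0.413 mol, CN- → 0.316 mol.
pKa = −log(5.8 × 10^-10) = 9.237
pH = pKa + log([A⁻]/[HA]) = 9.237 + log(0.316/0.413) = 9.237 -0.116

pH = 9.12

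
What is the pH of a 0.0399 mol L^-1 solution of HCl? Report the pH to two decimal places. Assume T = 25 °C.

HCl is a strong acid and dissociates completely, so [H+] = 0.0399 M.
pH = -log(0.0399) = 1.40

pH = 1.40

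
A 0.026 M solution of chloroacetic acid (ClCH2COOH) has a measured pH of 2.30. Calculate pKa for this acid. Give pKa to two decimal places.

[H+] = 10^(-2.30) = 5.01 × 10^-3 M
At equilibrium [HA] = 0.026 − 5.01 × 10^-3 = 2.10 × 10^-2 M
Ka = [H+][A-]/[HA] = (5.01 × 10^-3)² / 2.10 × 10^-2 = 1.20 × 10^-3
pKa = -log(1.20 × 10^-3) = 2.92

pKa = 2.92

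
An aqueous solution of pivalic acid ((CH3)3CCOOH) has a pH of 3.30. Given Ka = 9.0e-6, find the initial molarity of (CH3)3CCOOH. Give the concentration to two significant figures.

[H+] = 10^(-3.30) = 5.01 × 10^-4 M = x
Ka = x²/(C₀ − x) ⇒ C₀ = x + x²/Ka
C₀ = 5.01 × 10^-4 + (5.01 × 10^-4)²/(9.0 × 10^-6) = 2.84 × 10^-2 M

C₀ = 2.8 × 10^-2 M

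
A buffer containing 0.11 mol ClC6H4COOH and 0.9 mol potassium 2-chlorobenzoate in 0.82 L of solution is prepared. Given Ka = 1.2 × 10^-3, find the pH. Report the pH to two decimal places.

pKa = −log(1.2 × 10^-3) = 2.921
Using pH = pKa + log([base]/[acid]) with [base]/[acid] = 0.9/0.11:
pH = 2.921 + (+0.913) = 3.83

pH = 3.83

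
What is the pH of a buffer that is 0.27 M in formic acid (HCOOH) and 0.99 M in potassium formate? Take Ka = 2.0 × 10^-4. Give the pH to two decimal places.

pH = 4.26

pKa = −log(2.0 × 10^-4) = 3.699
Henderson–Hasselbalch: pH = pKa + log([HCOO-]/[HCOOH]) = 3.699 + log(0.99/0.27)
pH = 3.699 + (+0.564) = 4.26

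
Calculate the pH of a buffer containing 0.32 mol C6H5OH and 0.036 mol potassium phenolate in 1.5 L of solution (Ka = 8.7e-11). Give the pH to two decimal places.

pKa = −log(8.7 × 10^-11) = 10.060
Using pH = pKa + log([base]/[acid]) with [base]/[acid] = 0.036/0.32:
pH = 10.060 + (-0.949) = 9.11

pH = 9.11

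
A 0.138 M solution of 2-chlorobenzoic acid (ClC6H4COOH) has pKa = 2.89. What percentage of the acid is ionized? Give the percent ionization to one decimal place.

ClC6H4COOH ⇌ ClC6H4COO- + H+; let x = [H+] at equilibrium.
Ka = 10^(−2.89) = 1.29 × 10^-3
Solve x² + 0.00129x − 0.000178 = 0 → x = 1.27 × 10^-2 M
% ionization = x/C₀ × 100% = 1.27 × 10^-2/0.138 × 100% = 9.2%

9.2%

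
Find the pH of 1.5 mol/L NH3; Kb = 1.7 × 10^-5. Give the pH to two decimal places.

pH = 11.70

NH3 + H2O ⇌ NH4+ + OH-
From the ICE table, Kb = x²/(1.5 − x) = 1.7 × 10^-5.
Since Kb ≪ C₀, x ≈ √(Kb·C₀) = 5.05 × 10^-3 M.
pOH = −log(5.05 × 10^-3) = 2.30; pH = 14.00 − 2.30 = 11.70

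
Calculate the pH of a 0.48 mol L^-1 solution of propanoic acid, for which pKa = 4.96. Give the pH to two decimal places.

pH = 2.64

CH3CH2COOH ⇌ CH3CH2COO- + H+
Ka = 10^(−4.96) = 1.10 × 10^-5
Ka = x²/(0.48 − x) = 1.10 × 10^-5
Since Ka ≪ C₀, x ≈ √(Ka·C₀) = 2.30 × 10^-3 M.
pH = −log[H+] = −log(2.30 × 10^-3) = 2.64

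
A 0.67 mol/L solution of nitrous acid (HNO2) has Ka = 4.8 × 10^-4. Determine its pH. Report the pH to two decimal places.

pH = 1.75

HNO2 ⇌ NO2- + H+
Ka = [H+]²/(0.67 − [H+]) = 4.8 × 10^-4
Neglecting [H+] in the denominator: [H+] = √(4.8 × 10^-4 × 0.67) = 1.79 × 10^-2 M
pH = −log(1.79 × 10^-2) = 1.75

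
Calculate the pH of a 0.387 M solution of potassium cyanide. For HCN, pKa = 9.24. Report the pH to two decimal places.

CN- is the conjugate base of the weak acid HCN.
Ka = 10^(−9.24) = 5.75 × 10^-10
Kb = Kw/Ka = 1.0×10^-14 / 5.75 × 10^-10 = 1.74 × 10^-5
Let x = [OH-] at equilibrium. Kb = x²/(0.387 − x).
Assume x ≪ 0.387: x ≈ √(1.74 × 10^-5 × 0.387) = 2.59 × 10^-3 M
Check: 0.67% ionized — well under 5%, approximation valid.
pOH = −log(2.59 × 10^-3) = 2.59; pH = 14.00 − 2.59 = 11.41

pH = 11.41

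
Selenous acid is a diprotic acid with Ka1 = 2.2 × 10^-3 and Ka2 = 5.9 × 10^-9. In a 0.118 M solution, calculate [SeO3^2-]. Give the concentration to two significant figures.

First ionization gives [H+] ≈ [HSeO3-] = 1.50 × 10^-2 M.
Second step: Ka2 = [H+][SeO3^2-]/[HSeO3-] ≈ [SeO3^2-] (since [H+] ≈ [HSeO3-]).
So [SeO3^2-] ≈ Ka2.

5.9 × 10^-9 M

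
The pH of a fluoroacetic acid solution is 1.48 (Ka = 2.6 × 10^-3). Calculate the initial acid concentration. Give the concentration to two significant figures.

[H+] = 10^(-1.48) = 3.31 × 10^-2 M = x
Ka = x²/(C₀ − x) ⇒ C₀ = x + x²/Ka
C₀ = 3.31 × 10^-2 + (3.31 × 10^-2)²/(2.6 × 10^-3) = 4.54 × 10^-1 M

C₀ = 4.5 × 10^-1 M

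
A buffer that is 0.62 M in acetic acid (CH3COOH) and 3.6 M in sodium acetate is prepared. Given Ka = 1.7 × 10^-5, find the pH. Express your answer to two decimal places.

pH = 5.53

pKa = −log(1.7 × 10^-5) = 4.770
Using pH = pKa + log([base]/[acid]) with [base]/[acid] = 3.6/0.62:
pH = 4.770 + (+0.764) = 5.53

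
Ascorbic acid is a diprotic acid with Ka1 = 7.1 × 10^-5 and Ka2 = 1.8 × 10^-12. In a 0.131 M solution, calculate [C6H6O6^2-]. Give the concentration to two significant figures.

First ionization gives [H+] ≈ [HC6H6O6-] = 3.05 × 10^-3 M.
Second step: Ka2 = [H+][C6H6O6^2-]/[HC6H6O6-] ≈ [C6H6O6^2-] (since [H+] ≈ [HC6H6O6-]).
So [C6H6O6^2-] ≈ Ka2.

1.8 × 10^-12 M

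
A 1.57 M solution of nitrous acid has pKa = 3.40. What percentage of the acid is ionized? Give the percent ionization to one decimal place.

1.6%

HNO2 ⇌ NO2- + H+; let x = [H+] at equilibrium.
Ka = 10^(−3.40) = 3.98 × 10^-4
x ≈ √(Ka·C₀) = √(3.98 × 10^-4 × 1.57) = 2.50 × 10^-2 M
% ionization = x/C₀ × 100% = 2.50 × 10^-2/1.57 × 100% = 1.6%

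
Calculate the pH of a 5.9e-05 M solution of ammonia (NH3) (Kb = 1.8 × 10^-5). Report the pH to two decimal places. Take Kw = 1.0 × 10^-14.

pH = 9.39

NH3 + H2O ⇌ NH4+ + OH-
Kb = [OH-]²/(5.9e-05 − [OH-]) = 1.8 × 10^-5
The 5% rule fails; solving [OH-]² + Kb·[OH-] − Kb·C₀ = 0 exactly:
[OH-] = [−1.8e-05 + √(1.8e-05² + 4.25e-09)]/2 = 2.48 × 10^-5 M
pOH = 4.61, so pH = 14.00 − pOH = 9.39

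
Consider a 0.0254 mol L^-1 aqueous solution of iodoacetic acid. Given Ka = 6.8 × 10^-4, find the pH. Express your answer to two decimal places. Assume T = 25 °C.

pH = 2.42

ICH2COOH ⇌ ICH2COO- + H+
Ka = [H+]²/(0.0254 − [H+]) = 6.8 × 10^-4
[H+] is not negligible relative to C₀; solve [H+]² + 0.00068·[H+] − 1.73e-05 = 0.
[H+] = (−Ka + √(Ka² + 4·Ka·C₀))/2 = 3.83 × 10^-3 M
pH = −log[H+] = −log(3.83 × 10^-3) = 2.42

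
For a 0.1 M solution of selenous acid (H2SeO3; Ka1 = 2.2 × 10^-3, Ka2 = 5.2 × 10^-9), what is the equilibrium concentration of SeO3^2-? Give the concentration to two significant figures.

First ionization gives [H+] ≈ [HSeO3-] = 1.38 × 10^-2 M.
Second step: Ka2 = [H+][SeO3^2-]/[HSeO3-] ≈ [SeO3^2-] (since [H+] ≈ [HSeO3-]).
So [SeO3^2-] ≈ Ka2.

5.2 × 10^-9 M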